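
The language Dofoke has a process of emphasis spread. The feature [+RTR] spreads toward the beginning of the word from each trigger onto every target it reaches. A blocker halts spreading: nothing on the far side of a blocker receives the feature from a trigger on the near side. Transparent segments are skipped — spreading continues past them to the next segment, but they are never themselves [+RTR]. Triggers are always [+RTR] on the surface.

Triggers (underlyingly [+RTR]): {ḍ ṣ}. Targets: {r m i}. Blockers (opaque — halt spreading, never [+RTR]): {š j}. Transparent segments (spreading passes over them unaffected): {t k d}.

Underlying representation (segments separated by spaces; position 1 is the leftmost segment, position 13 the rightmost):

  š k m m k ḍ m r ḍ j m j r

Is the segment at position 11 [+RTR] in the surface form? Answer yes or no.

no

From /ḍ/ at 6 leftward: 5 /k/ transparent; 4 /m/ → [+RTR]; 3 /m/ → [+RTR]; 2 /k/ transparent; 1 /š/ blocks.
From /ḍ/ at 9 leftward: 8 /r/ → [+RTR]; 7 /m/ → [+RTR]; 6 /ḍ/ is itself a trigger — this domain ends here.
Targets with no active source: positions 11 13 stay [-emphatic].
[+RTR] positions on the surface: 3 4 6 7 8 9.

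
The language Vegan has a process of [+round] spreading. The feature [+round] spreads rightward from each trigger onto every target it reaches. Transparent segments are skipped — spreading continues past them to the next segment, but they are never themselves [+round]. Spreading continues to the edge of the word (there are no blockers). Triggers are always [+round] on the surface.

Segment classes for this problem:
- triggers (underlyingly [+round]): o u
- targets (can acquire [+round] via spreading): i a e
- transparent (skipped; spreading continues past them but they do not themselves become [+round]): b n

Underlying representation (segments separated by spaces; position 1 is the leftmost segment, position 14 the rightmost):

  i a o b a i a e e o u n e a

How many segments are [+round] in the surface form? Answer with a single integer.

10

From /o/ at 3 rightward: 4 /b/ transparent; 5 /a/ → [+round]; 6 /i/ → [+round]; 7 /a/ → [+round]; 8 /e/ → [+round]; 9 /e/ → [+round]; 10 /o/ is itself a trigger — this domain ends here.
From /o/ at 10 rightward: 11 /u/ is itself a trigger — this domain ends here.
From /u/ at 11 rightward: 12 /n/ transparent; 13 /e/ → [+round]; 14 /a/ → [+round]; word edge.
Targets with no active source: positions 1 2 stay [-round].
[+round] positions on the surface: 3 5 6 7 8 9 10 11 13 14.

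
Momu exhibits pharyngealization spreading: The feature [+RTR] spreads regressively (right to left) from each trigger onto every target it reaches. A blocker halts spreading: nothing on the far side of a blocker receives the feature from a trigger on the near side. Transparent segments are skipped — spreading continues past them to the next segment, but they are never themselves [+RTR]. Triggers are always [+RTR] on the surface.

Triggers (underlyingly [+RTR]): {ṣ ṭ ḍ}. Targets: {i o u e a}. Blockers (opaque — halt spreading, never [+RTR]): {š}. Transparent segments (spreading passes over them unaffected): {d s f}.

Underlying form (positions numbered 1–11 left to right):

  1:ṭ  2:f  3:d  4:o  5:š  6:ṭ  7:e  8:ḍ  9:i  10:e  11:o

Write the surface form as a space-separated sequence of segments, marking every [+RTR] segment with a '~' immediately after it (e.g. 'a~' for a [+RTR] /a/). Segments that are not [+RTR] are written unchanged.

ṭ~ f d o š ṭ~ e~ ḍ~ i e o

From /ṭ/ at 1 leftward: word edge.
From /ṭ/ at 6 leftward: 5 /š/ blocks.
From /ḍ/ at 8 leftward: 7 /e/ → [+RTR]; 6 /ṭ/ is itself a trigger — this domain ends here.
Targets with no active source: positions 4 9 10 11 stay [-emphatic].
[+RTR] positions on the surface: 1 6 7 8.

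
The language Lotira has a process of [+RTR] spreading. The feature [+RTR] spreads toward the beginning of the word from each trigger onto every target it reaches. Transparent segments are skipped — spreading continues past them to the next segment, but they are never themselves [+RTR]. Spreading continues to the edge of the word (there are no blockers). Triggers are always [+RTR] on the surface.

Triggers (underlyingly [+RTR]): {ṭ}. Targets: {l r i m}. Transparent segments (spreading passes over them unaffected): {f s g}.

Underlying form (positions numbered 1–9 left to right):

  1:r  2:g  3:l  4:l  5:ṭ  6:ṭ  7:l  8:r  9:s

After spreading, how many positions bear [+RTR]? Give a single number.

From /ṭ/ at 5 leftward: 4 /l/ → [+RTR]; 3 /l/ → [+RTR]; 2 /g/ transparent; 1 /r/ → [+RTR]; word edge.
From /ṭ/ at 6 leftward: 5 /ṭ/ is itself a trigger — this domain ends here.
Targets with no active source: positions 7 8 stay [-emphatic].
[+RTR] positions on the surface: 1 3 4 5 6.

5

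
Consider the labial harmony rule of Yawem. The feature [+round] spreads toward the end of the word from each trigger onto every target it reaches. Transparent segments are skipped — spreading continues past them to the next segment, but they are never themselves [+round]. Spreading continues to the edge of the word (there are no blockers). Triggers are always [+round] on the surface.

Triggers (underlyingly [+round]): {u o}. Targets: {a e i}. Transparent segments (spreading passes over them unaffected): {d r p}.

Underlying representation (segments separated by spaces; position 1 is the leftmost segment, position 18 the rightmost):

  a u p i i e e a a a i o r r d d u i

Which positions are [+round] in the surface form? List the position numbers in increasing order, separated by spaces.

2 4 5 6 7 8 9 10 11 12 17 18

From /u/ at 2 rightward: 3 /p/ transparent; 4 /i/ → [+round]; 5 /i/ → [+round]; 6 /e/ → [+round]; 7 /e/ → [+round]; 8 /a/ → [+round]; 9 /a/ → [+round]; 10 /a/ → [+round]; 11 /i/ → [+round]; 12 /o/ is itself a trigger — this domain ends here.
From /o/ at 12 rightward: 13 /r/ transparent; 14 /r/ transparent; 15 /d/ transparent; 16 /d/ transparent; 17 /u/ is itself a trigger — this domain ends here.
From /u/ at 17 rightward: 18 /i/ → [+round]; word edge.
Target with no active source: position 1 stays [-round].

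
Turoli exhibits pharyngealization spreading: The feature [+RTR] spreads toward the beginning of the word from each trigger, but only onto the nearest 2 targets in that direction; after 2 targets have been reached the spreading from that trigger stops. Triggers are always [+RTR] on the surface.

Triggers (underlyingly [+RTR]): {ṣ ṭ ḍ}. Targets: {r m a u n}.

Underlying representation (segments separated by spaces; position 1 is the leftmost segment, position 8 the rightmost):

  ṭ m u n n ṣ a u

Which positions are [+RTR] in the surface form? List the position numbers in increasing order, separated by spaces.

1 4 5 6

From /ṭ/ at 1 leftward: word edge.
From /ṣ/ at 6 leftward: 5 /n/ → [+RTR]; 4 /n/ → [+RTR]; bound reached.
Targets with no active source: positions 2 3 7 8 stay [-emphatic].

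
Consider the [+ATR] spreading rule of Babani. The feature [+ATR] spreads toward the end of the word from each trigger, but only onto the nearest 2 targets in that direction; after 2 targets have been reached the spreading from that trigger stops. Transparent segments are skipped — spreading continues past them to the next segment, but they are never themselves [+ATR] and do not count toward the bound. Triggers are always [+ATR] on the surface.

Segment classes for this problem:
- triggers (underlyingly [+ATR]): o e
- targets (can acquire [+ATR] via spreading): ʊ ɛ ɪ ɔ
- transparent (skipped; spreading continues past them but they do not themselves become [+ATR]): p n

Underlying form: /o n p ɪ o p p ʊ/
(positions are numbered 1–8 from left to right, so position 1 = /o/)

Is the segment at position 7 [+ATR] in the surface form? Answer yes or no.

From /o/ at 1 rightward: 2 /n/ transparent; 3 /p/ transparent; 4 /ɪ/ → [+ATR]; 5 /o/ is itself a trigger — this domain ends here.
From /o/ at 5 rightward: 6 /p/ transparent; 7 /p/ transparent; 8 /ʊ/ → [+ATR]; word edge.
[+ATR] positions on the surface: 1 4 5 8.

no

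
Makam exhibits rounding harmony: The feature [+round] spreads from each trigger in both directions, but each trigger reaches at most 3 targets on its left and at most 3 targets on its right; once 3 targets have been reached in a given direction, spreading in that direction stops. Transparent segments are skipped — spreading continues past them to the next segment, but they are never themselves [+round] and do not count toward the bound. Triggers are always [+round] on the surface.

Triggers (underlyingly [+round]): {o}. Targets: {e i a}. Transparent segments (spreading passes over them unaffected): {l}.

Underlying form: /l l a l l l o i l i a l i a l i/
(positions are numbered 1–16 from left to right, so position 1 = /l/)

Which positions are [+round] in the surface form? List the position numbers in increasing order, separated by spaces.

From /o/ at 7 rightward: 8 /i/ → [+round]; 9 /l/ transparent; 10 /i/ → [+round]; 11 /a/ → [+round]; bound reached.
From /o/ at 7 leftward: 6 /l/ transparent; 5 /l/ transparent; 4 /l/ transparent; 3 /a/ → [+round]; 2 /l/ transparent; 1 /l/ transparent; word edge.
Targets with no active source: positions 13 14 16 stay [-round].

3 7 8 10 11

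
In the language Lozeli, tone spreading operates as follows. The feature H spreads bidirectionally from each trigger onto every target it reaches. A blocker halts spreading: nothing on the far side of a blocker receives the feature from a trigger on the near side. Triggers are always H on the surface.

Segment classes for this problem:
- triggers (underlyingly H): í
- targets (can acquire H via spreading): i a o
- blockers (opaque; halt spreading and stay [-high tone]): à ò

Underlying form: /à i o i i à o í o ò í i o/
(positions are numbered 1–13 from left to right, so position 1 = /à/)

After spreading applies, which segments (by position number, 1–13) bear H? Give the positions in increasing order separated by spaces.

From /í/ at 8 rightward: 9 /o/ → H; 10 /ò/ blocks.
From /í/ at 8 leftward: 7 /o/ → H; 6 /à/ blocks.
From /í/ at 11 rightward: 12 /i/ → H; 13 /o/ → H; word edge.
From /í/ at 11 leftward: 10 /ò/ blocks.
Targets with no active source: positions 2 3 4 5 stay [-high tone].

7 8 9 11 12 13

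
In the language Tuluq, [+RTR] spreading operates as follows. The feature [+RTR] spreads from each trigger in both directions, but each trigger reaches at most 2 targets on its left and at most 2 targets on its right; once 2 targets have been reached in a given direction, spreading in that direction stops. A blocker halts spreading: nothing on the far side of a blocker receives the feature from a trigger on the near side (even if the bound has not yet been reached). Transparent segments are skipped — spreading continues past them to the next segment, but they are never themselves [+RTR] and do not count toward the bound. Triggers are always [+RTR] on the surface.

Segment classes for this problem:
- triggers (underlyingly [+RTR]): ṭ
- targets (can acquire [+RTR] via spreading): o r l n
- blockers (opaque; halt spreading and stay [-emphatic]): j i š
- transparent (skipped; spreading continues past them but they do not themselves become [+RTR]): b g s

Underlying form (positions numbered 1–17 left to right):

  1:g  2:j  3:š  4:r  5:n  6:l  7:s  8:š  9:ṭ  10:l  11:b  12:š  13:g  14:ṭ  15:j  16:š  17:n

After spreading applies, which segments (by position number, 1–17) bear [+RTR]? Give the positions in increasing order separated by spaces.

9 10 14

From /ṭ/ at 9 rightward: 10 /l/ → [+RTR]; 11 /b/ transparent; 12 /š/ blocks.
From /ṭ/ at 9 leftward: 8 /š/ blocks.
From /ṭ/ at 14 rightward: 15 /j/ blocks.
From /ṭ/ at 14 leftward: 13 /g/ transparent; 12 /š/ blocks.
Targets with no active source: positions 4 5 6 17 stay [-emphatic].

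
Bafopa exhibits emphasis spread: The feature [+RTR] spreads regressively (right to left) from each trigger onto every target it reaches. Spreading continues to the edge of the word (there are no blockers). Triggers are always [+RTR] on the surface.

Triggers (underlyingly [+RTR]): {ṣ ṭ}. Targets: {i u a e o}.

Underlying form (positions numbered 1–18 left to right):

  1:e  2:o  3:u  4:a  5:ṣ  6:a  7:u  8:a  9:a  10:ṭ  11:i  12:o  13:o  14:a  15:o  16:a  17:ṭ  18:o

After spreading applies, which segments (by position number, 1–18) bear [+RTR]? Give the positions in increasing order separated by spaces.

1 2 3 4 5 6 7 8 9 10 11 12 13 14 15 16 17

From /ṣ/ at 5 leftward: 4 /a/ → [+RTR]; 3 /u/ → [+RTR]; 2 /o/ → [+RTR]; 1 /e/ → [+RTR]; word edge.
From /ṭ/ at 10 leftward: 9 /a/ → [+RTR]; 8 /a/ → [+RTR]; 7 /u/ → [+RTR]; 6 /a/ → [+RTR]; 5 /ṣ/ is itself a trigger — this domain ends here.
From /ṭ/ at 17 leftward: 16 /a/ → [+RTR]; 15 /o/ → [+RTR]; 14 /a/ → [+RTR]; 13 /o/ → [+RTR]; 12 /o/ → [+RTR]; 11 /i/ → [+RTR]; 10 /ṭ/ is itself a trigger — this domain ends here.
Target with no active source: position 18 stays [-emphatic].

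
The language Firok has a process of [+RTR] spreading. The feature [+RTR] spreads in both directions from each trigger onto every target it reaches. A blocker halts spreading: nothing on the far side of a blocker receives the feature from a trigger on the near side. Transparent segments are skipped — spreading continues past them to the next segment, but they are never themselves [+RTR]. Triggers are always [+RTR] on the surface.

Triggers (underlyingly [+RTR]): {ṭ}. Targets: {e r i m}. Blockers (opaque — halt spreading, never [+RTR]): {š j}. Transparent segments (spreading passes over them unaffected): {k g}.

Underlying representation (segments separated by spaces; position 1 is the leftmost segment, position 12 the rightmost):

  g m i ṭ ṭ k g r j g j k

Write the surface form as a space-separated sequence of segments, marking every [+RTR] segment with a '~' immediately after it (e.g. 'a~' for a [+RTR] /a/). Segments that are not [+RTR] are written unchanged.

From /ṭ/ at 4 rightward: 5 /ṭ/ is itself a trigger — this domain ends here.
From /ṭ/ at 4 leftward: 3 /i/ → [+RTR]; 2 /m/ → [+RTR]; 1 /g/ transparent; word edge.
From /ṭ/ at 5 rightward: 6 /k/ transparent; 7 /g/ transparent; 8 /r/ → [+RTR]; 9 /j/ blocks.
From /ṭ/ at 5 leftward: 4 /ṭ/ is itself a trigger — this domain ends here.
[+RTR] positions on the surface: 2 3 4 5 8.

g m~ i~ ṭ~ ṭ~ k g r~ j g j k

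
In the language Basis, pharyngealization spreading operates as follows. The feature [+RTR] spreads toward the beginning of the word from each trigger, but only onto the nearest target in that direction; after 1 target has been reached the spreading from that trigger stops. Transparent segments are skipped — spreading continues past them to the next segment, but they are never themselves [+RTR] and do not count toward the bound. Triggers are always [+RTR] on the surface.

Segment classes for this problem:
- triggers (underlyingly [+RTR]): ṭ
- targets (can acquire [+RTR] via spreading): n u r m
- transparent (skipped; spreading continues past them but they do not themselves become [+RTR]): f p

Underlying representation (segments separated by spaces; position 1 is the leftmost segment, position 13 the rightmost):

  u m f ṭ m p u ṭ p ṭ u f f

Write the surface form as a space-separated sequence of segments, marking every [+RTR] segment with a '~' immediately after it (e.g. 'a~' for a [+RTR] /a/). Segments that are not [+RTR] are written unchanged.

u m~ f ṭ~ m p u~ ṭ~ p ṭ~ u f f

From /ṭ/ at 4 leftward: 3 /f/ transparent; 2 /m/ → [+RTR]; bound reached.
From /ṭ/ at 8 leftward: 7 /u/ → [+RTR]; bound reached.
From /ṭ/ at 10 leftward: 9 /p/ transparent; 8 /ṭ/ is itself a trigger — this domain ends here.
Targets with no active source: positions 1 5 11 stay [-emphatic].
[+RTR] positions on the surface: 2 4 7 8 10.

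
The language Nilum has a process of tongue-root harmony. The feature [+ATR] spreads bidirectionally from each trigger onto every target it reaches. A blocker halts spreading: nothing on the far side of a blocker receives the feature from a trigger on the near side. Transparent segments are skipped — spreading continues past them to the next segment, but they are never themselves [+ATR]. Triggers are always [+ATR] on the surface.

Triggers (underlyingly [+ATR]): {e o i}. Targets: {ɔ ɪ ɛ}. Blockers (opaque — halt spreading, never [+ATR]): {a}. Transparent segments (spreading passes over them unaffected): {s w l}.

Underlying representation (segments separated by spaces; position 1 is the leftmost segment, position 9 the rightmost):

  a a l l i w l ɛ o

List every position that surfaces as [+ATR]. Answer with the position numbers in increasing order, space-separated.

5 8 9

From /i/ at 5 rightward: 6 /w/ transparent; 7 /l/ transparent; 8 /ɛ/ → [+ATR]; 9 /o/ is itself a trigger — this domain ends here.
From /i/ at 5 leftward: 4 /l/ transparent; 3 /l/ transparent; 2 /a/ blocks.
From /o/ at 9 rightward: word edge.
From /o/ at 9 leftward: 8 /ɛ/ → [+ATR]; 7 /l/ transparent; 6 /w/ transparent; 5 /i/ is itself a trigger — this domain ends here.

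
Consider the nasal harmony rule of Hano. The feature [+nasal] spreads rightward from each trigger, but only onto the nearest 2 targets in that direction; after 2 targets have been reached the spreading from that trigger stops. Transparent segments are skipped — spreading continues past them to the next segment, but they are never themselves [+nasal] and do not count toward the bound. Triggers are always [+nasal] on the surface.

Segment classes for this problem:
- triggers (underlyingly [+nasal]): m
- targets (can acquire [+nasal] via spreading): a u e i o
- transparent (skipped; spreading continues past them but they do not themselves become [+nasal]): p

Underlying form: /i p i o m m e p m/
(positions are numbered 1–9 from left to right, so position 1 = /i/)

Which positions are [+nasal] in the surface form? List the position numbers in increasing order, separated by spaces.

From /m/ at 5 rightward: 6 /m/ is itself a trigger — this domain ends here.
From /m/ at 6 rightward: 7 /e/ → [+nasal]; 8 /p/ transparent; 9 /m/ is itself a trigger — this domain ends here.
From /m/ at 9 rightward: word edge.
Targets with no active source: positions 1 3 4 stay [-nasal].

5 6 7 9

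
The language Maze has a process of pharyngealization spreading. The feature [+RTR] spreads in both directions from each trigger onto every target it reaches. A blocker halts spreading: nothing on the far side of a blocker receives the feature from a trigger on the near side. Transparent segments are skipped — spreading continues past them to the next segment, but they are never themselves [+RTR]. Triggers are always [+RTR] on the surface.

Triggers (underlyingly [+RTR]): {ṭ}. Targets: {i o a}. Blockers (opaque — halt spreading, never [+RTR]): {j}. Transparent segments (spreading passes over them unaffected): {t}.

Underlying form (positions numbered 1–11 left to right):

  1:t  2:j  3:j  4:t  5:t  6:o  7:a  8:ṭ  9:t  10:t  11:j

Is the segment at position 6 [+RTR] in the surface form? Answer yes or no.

yes

From /ṭ/ at 8 rightward: 9 /t/ transparent; 10 /t/ transparent; 11 /j/ blocks.
From /ṭ/ at 8 leftward: 7 /a/ → [+RTR]; 6 /o/ → [+RTR]; 5 /t/ transparent; 4 /t/ transparent; 3 /j/ blocks.
[+RTR] positions on the surface: 6 7 8.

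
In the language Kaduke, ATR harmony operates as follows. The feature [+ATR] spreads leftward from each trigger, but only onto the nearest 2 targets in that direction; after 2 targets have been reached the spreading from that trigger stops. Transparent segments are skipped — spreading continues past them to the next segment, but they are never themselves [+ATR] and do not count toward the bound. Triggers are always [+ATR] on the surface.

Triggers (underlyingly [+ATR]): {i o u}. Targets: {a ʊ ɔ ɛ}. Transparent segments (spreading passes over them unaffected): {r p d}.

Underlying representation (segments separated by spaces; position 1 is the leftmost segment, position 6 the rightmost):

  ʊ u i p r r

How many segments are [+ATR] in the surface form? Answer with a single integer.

From /u/ at 2 leftward: 1 /ʊ/ → [+ATR]; word edge.
From /i/ at 3 leftward: 2 /u/ is itself a trigger — this domain ends here.
[+ATR] positions on the surface: 1 2 3.

3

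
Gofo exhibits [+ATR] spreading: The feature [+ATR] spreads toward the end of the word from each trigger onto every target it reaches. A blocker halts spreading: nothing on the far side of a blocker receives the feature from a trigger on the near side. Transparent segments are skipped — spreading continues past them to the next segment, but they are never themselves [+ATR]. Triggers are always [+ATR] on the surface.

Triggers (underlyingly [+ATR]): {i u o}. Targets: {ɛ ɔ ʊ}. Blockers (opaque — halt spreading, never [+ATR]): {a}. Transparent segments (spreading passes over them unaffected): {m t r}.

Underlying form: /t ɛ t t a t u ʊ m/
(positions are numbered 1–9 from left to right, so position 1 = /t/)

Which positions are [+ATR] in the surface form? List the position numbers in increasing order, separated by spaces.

From /u/ at 7 rightward: 8 /ʊ/ → [+ATR]; 9 /m/ transparent; word edge.
Target with no active source: position 2 stays [-ATR].

7 8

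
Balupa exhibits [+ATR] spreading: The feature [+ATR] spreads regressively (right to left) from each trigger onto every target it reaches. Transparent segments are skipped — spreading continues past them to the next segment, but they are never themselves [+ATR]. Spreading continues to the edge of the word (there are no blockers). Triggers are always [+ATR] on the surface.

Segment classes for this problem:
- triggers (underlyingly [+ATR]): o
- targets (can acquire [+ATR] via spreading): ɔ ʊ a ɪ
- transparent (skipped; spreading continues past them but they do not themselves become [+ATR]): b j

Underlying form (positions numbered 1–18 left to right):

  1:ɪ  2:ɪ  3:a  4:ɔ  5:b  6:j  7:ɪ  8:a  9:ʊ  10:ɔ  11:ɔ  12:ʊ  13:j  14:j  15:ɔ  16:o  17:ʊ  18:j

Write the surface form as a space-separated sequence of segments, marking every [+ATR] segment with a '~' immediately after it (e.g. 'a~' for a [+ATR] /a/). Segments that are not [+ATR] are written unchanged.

ɪ~ ɪ~ a~ ɔ~ b j ɪ~ a~ ʊ~ ɔ~ ɔ~ ʊ~ j j ɔ~ o~ ʊ j

From /o/ at 16 leftward: 15 /ɔ/ → [+ATR]; 14 /j/ transparent; 13 /j/ transparent; 12 /ʊ/ → [+ATR]; 11 /ɔ/ → [+ATR]; 10 /ɔ/ → [+ATR]; 9 /ʊ/ → [+ATR]; 8 /a/ → [+ATR]; 7 /ɪ/ → [+ATR]; 6 /j/ transparent; 5 /b/ transparent; 4 /ɔ/ → [+ATR]; 3 /a/ → [+ATR]; 2 /ɪ/ → [+ATR]; 1 /ɪ/ → [+ATR]; word edge.
Target with no active source: position 17 stays [-ATR].
[+ATR] positions on the surface: 1 2 3 4 7 8 9 10 11 12 15 16.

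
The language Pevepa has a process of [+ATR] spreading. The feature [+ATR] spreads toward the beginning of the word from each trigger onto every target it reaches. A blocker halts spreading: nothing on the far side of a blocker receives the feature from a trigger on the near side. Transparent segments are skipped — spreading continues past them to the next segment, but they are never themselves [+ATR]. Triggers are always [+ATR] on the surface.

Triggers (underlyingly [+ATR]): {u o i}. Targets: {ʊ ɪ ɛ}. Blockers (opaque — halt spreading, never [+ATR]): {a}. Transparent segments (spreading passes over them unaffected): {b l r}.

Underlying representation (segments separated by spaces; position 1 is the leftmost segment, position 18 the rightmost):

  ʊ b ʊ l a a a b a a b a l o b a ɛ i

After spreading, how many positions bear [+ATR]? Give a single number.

3

From /o/ at 14 leftward: 13 /l/ transparent; 12 /a/ blocks.
From /i/ at 18 leftward: 17 /ɛ/ → [+ATR]; 16 /a/ blocks.
Targets with no active source: positions 1 3 stay [-ATR].
[+ATR] positions on the surface: 14 17 18.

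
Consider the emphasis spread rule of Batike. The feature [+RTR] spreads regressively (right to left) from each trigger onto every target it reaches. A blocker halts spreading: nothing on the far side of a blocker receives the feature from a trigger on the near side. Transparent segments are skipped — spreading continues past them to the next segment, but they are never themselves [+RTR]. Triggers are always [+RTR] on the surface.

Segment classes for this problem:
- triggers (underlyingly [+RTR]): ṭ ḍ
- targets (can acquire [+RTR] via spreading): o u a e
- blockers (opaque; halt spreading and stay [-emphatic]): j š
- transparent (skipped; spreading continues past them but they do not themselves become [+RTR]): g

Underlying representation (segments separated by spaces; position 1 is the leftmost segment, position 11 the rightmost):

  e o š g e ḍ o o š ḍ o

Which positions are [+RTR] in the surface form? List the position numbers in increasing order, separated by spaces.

5 6 10

From /ḍ/ at 6 leftward: 5 /e/ → [+RTR]; 4 /g/ transparent; 3 /š/ blocks.
From /ḍ/ at 10 leftward: 9 /š/ blocks.
Targets with no active source: positions 1 2 7 8 11 stay [-emphatic].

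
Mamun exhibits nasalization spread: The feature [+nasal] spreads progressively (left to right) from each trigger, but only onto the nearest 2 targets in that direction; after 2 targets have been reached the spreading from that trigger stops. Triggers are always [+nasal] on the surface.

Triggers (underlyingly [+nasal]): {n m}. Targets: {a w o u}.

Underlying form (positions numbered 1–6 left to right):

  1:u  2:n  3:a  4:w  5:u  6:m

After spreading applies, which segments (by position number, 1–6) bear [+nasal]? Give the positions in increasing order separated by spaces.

2 3 4 6

From /n/ at 2 rightward: 3 /a/ → [+nasal]; 4 /w/ → [+nasal]; bound reached.
From /m/ at 6 rightward: word edge.
Targets with no active source: positions 1 5 stay [-nasal].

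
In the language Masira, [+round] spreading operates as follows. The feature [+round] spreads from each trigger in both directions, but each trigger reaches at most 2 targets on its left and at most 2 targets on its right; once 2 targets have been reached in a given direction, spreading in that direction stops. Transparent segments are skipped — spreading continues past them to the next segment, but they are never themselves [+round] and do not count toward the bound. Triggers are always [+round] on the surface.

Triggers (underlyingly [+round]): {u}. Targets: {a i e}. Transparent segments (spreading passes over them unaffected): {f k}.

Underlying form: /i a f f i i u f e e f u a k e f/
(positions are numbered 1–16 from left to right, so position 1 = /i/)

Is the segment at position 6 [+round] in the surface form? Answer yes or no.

From /u/ at 7 rightward: 8 /f/ transparent; 9 /e/ → [+round]; 10 /e/ → [+round]; bound reached.
From /u/ at 7 leftward: 6 /i/ → [+round]; 5 /i/ → [+round]; bound reached.
From /u/ at 12 rightward: 13 /a/ → [+round]; 14 /k/ transparent; 15 /e/ → [+round]; bound reached.
From /u/ at 12 leftward: 11 /f/ transparent; 10 /e/ → [+round]; 9 /e/ → [+round]; bound reached.
Targets with no active source: positions 1 2 stay [-round].
[+round] positions on the surface: 5 6 7 9 10 12 13 15.

yes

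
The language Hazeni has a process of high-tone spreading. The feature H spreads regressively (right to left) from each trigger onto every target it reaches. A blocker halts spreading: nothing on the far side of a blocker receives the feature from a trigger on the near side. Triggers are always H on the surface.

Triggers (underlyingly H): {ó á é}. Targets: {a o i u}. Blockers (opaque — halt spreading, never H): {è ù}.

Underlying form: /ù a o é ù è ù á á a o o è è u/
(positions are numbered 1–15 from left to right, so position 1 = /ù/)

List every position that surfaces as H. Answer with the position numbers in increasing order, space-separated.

From /é/ at 4 leftward: 3 /o/ → H; 2 /a/ → H; 1 /ù/ blocks.
From /á/ at 8 leftward: 7 /ù/ blocks.
From /á/ at 9 leftward: 8 /á/ is itself a trigger — this domain ends here.
Targets with no active source: positions 10 11 12 15 stay [-high tone].

2 3 4 8 9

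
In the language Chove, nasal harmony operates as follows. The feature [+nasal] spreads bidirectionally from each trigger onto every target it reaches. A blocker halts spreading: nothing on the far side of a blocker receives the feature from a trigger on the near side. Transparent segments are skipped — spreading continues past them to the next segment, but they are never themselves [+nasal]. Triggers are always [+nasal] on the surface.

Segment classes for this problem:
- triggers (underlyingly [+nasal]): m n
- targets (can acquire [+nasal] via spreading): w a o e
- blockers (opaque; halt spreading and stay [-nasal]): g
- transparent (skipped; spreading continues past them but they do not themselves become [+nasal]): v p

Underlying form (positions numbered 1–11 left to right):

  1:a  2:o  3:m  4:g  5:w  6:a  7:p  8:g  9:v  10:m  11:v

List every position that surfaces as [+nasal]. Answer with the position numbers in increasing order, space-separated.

1 2 3 10

From /m/ at 3 rightward: 4 /g/ blocks.
From /m/ at 3 leftward: 2 /o/ → [+nasal]; 1 /a/ → [+nasal]; word edge.
From /m/ at 10 rightward: 11 /v/ transparent; word edge.
From /m/ at 10 leftward: 9 /v/ transparent; 8 /g/ blocks.
Targets with no active source: positions 5 6 stay [-nasal].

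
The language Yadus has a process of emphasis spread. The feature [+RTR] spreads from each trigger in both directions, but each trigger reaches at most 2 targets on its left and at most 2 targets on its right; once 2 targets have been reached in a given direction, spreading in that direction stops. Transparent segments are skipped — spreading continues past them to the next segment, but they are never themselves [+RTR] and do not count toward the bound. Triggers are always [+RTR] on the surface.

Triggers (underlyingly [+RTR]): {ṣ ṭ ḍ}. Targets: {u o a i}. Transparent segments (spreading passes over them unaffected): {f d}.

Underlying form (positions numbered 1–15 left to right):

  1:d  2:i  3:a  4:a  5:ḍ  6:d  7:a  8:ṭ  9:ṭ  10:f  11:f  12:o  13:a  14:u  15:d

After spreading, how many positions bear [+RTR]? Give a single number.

From /ḍ/ at 5 rightward: 6 /d/ transparent; 7 /a/ → [+RTR]; 8 /ṭ/ is itself a trigger — this domain ends here.
From /ḍ/ at 5 leftward: 4 /a/ → [+RTR]; 3 /a/ → [+RTR]; bound reached.
From /ṭ/ at 8 rightward: 9 /ṭ/ is itself a trigger — this domain ends here.
From /ṭ/ at 8 leftward: 7 /a/ → [+RTR]; 6 /d/ transparent; 5 /ḍ/ is itself a trigger — this domain ends here.
From /ṭ/ at 9 rightward: 10 /f/ transparent; 11 /f/ transparent; 12 /o/ → [+RTR]; 13 /a/ → [+RTR]; bound reached.
From /ṭ/ at 9 leftward: 8 /ṭ/ is itself a trigger — this domain ends here.
Targets with no active source: positions 2 14 stay [-emphatic].
[+RTR] positions on the surface: 3 4 5 7 8 9 12 13.

8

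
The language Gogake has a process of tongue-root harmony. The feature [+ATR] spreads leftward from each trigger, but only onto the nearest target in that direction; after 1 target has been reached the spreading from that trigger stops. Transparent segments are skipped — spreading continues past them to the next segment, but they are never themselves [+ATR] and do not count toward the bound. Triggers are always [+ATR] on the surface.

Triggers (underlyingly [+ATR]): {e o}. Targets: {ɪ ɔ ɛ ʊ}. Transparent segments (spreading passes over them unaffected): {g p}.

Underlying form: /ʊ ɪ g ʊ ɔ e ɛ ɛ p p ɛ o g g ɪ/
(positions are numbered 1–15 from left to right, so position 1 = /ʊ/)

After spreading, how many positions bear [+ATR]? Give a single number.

4

From /e/ at 6 leftward: 5 /ɔ/ → [+ATR]; bound reached.
From /o/ at 12 leftward: 11 /ɛ/ → [+ATR]; bound reached.
Targets with no active source: positions 1 2 4 7 8 15 stay [-ATR].
[+ATR] positions on the surface: 5 6 11 12.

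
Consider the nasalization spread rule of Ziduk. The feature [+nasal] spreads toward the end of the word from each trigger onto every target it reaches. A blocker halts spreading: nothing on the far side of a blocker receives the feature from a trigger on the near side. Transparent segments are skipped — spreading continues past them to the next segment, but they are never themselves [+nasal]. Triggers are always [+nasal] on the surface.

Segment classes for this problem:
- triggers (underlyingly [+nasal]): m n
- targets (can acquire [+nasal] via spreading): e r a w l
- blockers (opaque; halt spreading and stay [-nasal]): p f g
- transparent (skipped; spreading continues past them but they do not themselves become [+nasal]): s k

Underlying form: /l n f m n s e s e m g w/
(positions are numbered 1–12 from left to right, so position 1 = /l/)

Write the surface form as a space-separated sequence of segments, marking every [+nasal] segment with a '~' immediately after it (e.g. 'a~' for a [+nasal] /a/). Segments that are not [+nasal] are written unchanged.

l n~ f m~ n~ s e~ s e~ m~ g w

From /n/ at 2 rightward: 3 /f/ blocks.
From /m/ at 4 rightward: 5 /n/ is itself a trigger — this domain ends here.
From /n/ at 5 rightward: 6 /s/ transparent; 7 /e/ → [+nasal]; 8 /s/ transparent; 9 /e/ → [+nasal]; 10 /m/ is itself a trigger — this domain ends here.
From /m/ at 10 rightward: 11 /g/ blocks.
Targets with no active source: positions 1 12 stay [-nasal].
[+nasal] positions on the surface: 2 4 5 7 9 10.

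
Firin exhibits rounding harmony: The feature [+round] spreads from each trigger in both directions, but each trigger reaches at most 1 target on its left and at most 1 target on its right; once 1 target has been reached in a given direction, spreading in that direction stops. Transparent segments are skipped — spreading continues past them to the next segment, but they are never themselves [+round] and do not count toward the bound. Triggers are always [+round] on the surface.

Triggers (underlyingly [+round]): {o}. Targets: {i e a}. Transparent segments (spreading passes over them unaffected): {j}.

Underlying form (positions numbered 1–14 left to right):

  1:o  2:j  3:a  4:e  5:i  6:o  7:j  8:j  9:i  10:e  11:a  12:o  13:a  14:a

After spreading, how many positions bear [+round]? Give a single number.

8

From /o/ at 1 rightward: 2 /j/ transparent; 3 /a/ → [+round]; bound reached.
From /o/ at 1 leftward: word edge.
From /o/ at 6 rightward: 7 /j/ transparent; 8 /j/ transparent; 9 /i/ → [+round]; bound reached.
From /o/ at 6 leftward: 5 /i/ → [+round]; bound reached.
From /o/ at 12 rightward: 13 /a/ → [+round]; bound reached.
From /o/ at 12 leftward: 11 /a/ → [+round]; bound reached.
Targets with no active source: positions 4 10 14 stay [-round].
[+round] positions on the surface: 1 3 5 6 9 11 12 13.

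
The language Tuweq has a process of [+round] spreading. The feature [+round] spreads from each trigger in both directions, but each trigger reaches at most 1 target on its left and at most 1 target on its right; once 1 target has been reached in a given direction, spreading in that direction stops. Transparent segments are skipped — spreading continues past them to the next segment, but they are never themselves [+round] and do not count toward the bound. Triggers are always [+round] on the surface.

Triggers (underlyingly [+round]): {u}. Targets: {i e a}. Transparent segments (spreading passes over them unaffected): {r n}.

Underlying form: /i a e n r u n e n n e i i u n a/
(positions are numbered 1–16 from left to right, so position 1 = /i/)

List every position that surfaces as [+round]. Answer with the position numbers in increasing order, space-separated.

From /u/ at 6 rightward: 7 /n/ transparent; 8 /e/ → [+round]; bound reached.
From /u/ at 6 leftward: 5 /r/ transparent; 4 /n/ transparent; 3 /e/ → [+round]; bound reached.
From /u/ at 14 rightward: 15 /n/ transparent; 16 /a/ → [+round]; bound reached.
From /u/ at 14 leftward: 13 /i/ → [+round]; bound reached.
Targets with no active source: positions 1 2 11 12 stay [-round].

3 6 8 13 14 16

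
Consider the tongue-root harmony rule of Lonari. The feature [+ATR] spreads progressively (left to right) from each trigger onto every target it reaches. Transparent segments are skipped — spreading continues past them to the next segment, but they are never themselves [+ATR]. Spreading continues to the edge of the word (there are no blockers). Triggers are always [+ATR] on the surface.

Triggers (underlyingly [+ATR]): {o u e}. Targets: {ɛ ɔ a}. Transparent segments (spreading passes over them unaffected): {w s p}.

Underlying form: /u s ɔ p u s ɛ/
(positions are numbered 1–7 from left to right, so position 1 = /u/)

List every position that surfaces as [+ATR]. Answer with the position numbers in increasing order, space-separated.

1 3 5 7

From /u/ at 1 rightward: 2 /s/ transparent; 3 /ɔ/ → [+ATR]; 4 /p/ transparent; 5 /u/ is itself a trigger — this domain ends here.
From /u/ at 5 rightward: 6 /s/ transparent; 7 /ɛ/ → [+ATR]; word edge.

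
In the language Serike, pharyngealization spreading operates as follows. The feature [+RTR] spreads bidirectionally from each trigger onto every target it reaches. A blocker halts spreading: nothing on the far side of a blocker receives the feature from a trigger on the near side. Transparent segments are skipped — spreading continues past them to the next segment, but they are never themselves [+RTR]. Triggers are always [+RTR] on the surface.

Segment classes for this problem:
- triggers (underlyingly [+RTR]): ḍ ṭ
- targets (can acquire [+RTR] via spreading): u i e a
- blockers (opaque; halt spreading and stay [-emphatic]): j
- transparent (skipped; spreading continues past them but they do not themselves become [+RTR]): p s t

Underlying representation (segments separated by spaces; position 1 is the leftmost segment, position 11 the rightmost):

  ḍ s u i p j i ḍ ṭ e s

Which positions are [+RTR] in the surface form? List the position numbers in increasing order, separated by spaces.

1 3 4 7 8 9 10

From /ḍ/ at 1 rightward: 2 /s/ transparent; 3 /u/ → [+RTR]; 4 /i/ → [+RTR]; 5 /p/ transparent; 6 /j/ blocks.
From /ḍ/ at 1 leftward: word edge.
From /ḍ/ at 8 rightward: 9 /ṭ/ is itself a trigger — this domain ends here.
From /ḍ/ at 8 leftward: 7 /i/ → [+RTR]; 6 /j/ blocks.
From /ṭ/ at 9 rightward: 10 /e/ → [+RTR]; 11 /s/ transparent; word edge.
From /ṭ/ at 9 leftward: 8 /ḍ/ is itself a trigger — this domain ends here.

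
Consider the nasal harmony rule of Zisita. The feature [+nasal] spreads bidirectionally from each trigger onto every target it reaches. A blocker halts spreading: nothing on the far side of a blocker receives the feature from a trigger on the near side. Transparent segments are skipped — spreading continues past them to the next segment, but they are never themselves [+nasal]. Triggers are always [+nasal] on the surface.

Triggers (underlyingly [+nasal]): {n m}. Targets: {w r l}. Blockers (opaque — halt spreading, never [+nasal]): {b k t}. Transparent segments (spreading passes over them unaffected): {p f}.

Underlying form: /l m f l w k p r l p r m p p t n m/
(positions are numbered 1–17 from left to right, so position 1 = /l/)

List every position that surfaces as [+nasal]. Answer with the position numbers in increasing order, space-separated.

1 2 4 5 8 9 11 12 16 17

From /m/ at 2 rightward: 3 /f/ transparent; 4 /l/ → [+nasal]; 5 /w/ → [+nasal]; 6 /k/ blocks.
From /m/ at 2 leftward: 1 /l/ → [+nasal]; word edge.
From /m/ at 12 rightward: 13 /p/ transparent; 14 /p/ transparent; 15 /t/ blocks.
From /m/ at 12 leftward: 11 /r/ → [+nasal]; 10 /p/ transparent; 9 /l/ → [+nasal]; 8 /r/ → [+nasal]; 7 /p/ transparent; 6 /k/ blocks.
From /n/ at 16 rightward: 17 /m/ is itself a trigger — this domain ends here.
From /n/ at 16 leftward: 15 /t/ blocks.
From /m/ at 17 rightward: word edge.
From /m/ at 17 leftward: 16 /n/ is itself a trigger — this domain ends here.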